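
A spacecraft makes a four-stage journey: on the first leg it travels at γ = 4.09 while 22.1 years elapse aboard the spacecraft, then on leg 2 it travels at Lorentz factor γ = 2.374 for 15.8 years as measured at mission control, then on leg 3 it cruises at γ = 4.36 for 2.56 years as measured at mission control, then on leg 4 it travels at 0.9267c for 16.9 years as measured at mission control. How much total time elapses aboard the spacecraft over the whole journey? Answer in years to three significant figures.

Leg 1: 22.1 years is already measured aboard the spacecraft.
Leg 2: γ = 2.374; τ_2 = 15.8/2.374 = 6.655 years.
Leg 3: γ = 4.36; τ_3 = 2.56/4.360 = 0.5872 years.
Leg 4: γ = 1/√(1 − 0.9267²) = 1/√0.1412 = 2.661; τ_4 = 16.9/2.661 = 6.351 years.
Total: 22.10 + 6.655 + 0.5872 + 6.351 years.

τ = 35.7 years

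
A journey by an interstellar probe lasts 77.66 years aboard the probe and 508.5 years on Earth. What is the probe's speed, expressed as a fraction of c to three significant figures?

v = 0.988c

The proper time is measured aboard the probe (both events occur at the probe's location); Δt is measured on Earth. γ = Δt/τ = 508.5/77.66 = 6.548.
β = √(1 − 1/γ²) = √(1 − 0.02332) = √0.9767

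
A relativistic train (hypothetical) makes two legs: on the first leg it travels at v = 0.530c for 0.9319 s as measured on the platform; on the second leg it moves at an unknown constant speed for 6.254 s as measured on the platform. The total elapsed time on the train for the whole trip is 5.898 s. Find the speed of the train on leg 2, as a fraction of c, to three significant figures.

Leg 1: γ = 1/√(1 − 0.530²) = 1/√0.7191 = 1.179; τ_1 = 0.9319/1.179 = 0.7902 s.
Leg 2: speed unknown; τ_2 = 6.254/γ_2.
Total proper time: 0.7902 + τ_2 = 5.898, so τ_2 = 5.898 − 0.7902 = 5.108 s.
γ_2 = 6.254/5.108 = 1.224; β = √(1 − 1/γ²) = √0.3330.

β = 0.577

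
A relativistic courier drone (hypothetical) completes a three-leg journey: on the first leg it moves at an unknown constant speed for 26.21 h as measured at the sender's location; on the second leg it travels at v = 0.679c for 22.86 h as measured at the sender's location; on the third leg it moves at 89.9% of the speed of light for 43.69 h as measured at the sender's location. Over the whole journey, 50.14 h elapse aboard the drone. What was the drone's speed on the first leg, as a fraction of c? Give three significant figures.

Leg 1: speed unknown; τ_1 = 26.21/γ_1.
Leg 2: γ = 1/√(1 − 0.679²) = 1/√0.5390 = 1.362; τ_2 = 22.86/1.362 = 16.78 h.
Leg 3: β = 0.899; γ = 1/√(1 − 0.899²) = 1/√0.1918 = 2.283; τ_3 = 43.69/2.283 = 19.13 h.
Total proper time: τ_1 + 16.78 + 19.13 = 50.14, so τ_1 = 50.14 − 35.92 = 14.22 h.
γ_1 = 26.21/14.22 = 1.843; β = √(1 − 1/γ²) = √0.7055.

β = 0.840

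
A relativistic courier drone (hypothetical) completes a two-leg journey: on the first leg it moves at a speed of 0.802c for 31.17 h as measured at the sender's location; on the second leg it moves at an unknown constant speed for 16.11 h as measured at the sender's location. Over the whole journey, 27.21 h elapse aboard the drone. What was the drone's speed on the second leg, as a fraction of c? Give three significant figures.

Leg 1: γ = 1/√(1 − 0.802²) = 1/√0.3568 = 1.674; τ_1 = 31.17/1.674 = 18.62 h.
Leg 2: speed unknown; τ_2 = 16.11/γ_2.
Total proper time: 18.62 + τ_2 = 27.21, so τ_2 = 27.21 − 18.62 = 8.591 h.
γ_2 = 16.11/8.591 = 1.875; β = √(1 − 1/γ²) = √0.7156.

β = 0.846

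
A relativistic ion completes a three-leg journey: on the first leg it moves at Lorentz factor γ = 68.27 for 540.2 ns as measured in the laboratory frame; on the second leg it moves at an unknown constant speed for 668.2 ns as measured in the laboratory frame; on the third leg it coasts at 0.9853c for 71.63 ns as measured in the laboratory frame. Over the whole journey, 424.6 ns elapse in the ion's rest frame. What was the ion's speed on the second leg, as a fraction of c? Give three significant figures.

β = 0.796

Leg 1: γ = 68.27; τ_1 = 540.2/68.27 = 7.913 ns.
Leg 2: speed unknown; τ_2 = 668.2/γ_2.
Leg 3: γ = 1/√(1 − 0.9853²) = 1/√0.02918 = 5.854; τ_3 = 71.63/5.854 = 12.24 ns.
Total proper time: 7.913 + τ_2 + 12.24 = 424.6, so τ_2 = 424.6 − 20.15 = 404.5 ns.
γ_2 = 668.2/404.5 = 1.652; β = √(1 − 1/γ²) = √0.6336.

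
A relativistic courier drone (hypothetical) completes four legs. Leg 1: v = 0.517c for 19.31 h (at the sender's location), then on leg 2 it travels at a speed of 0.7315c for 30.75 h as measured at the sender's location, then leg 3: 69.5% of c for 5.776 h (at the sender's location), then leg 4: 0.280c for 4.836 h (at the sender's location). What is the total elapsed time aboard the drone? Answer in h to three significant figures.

Leg 1: γ = 1/√(1 − 0.517²) = 1/√0.7327 = 1.168; τ_1 = 19.31/1.168 = 16.53 h.
Leg 2: γ = 1/√(1 − 0.7315²) = 1/√0.4649 = 1.467; τ_2 = 30.75/1.467 = 20.97 h.
Leg 3: β = 0.695; γ = 1/√(1 − 0.695²) = 1/√0.5170 = 1.391; τ_3 = 5.776/1.391 = 4.153 h.
Leg 4: γ = 1/√(1 − 0.280²) = 25/24 ≈ 1.042; τ_4 = 4.836/1.042 = 4.643 h.
Total: 16.53 + 20.97 + 4.153 + 4.643 h.

τ = 46.3 h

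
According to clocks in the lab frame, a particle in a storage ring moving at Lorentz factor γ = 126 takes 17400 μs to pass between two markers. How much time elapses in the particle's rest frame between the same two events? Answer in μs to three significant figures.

γ = 126
The interval measured in the lab frame is the dilated one; the clock in the particle's rest frame measures the proper time τ = Δt/γ = 17400/126.0 μs.

τ = 138 μs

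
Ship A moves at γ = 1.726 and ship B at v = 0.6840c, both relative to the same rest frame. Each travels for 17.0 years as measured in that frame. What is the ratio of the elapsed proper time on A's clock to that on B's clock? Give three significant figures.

A: γ = 1.726. B: γ = 1/√(1 − 0.6840²) = 1/√0.5321 = 1.371.
τ_A/τ_B = γ_B/γ_A = 1.371/1.726 = 0.7942, so τ_A/τ_B = 0.7942.

τ_A/τ_B = 0.794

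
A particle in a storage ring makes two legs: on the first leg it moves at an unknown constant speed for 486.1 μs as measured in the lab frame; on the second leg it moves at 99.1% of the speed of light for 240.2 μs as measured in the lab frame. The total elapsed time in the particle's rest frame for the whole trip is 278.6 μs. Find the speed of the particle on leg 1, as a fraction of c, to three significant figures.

Leg 1: speed unknown; τ_1 = 486.1/γ_1.
Leg 2: β = 0.991; γ = 1/√(1 − 0.991²) = 1/√0.01792 = 7.470; τ_2 = 240.2/7.470 = 32.15 μs.
Total proper time: τ_1 + 32.15 = 278.6, so τ_1 = 278.6 − 32.15 = 246.4 μs.
γ_1 = 486.1/246.4 = 1.972; β = √(1 − 1/γ²) = √0.7430.

β = 0.862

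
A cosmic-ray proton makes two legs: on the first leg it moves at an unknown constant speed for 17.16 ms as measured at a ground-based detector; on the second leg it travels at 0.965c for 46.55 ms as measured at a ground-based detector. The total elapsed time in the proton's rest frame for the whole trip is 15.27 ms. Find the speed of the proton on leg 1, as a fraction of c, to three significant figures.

Leg 1: speed unknown; τ_1 = 17.16/γ_1.
Leg 2: γ = 1/√(1 − 0.965²) = 1/√0.06878 = 3.813; τ_2 = 46.55/3.813 = 12.21 ms.
Total proper time: τ_1 + 12.21 = 15.27, so τ_1 = 15.27 − 12.21 = 3.062 ms.
γ_1 = 17.16/3.062 = 5.604; β = √(1 − 1/γ²) = √0.9682.

β = 0.984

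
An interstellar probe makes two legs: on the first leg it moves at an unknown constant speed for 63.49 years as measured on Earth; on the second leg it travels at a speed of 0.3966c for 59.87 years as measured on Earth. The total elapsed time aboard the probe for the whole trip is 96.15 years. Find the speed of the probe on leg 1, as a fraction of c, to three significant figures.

Leg 1: speed unknown; τ_1 = 63.49/γ_1.
Leg 2: γ = 1/√(1 − 0.3966²) = 1/√0.8427 = 1.089; τ_2 = 59.87/1.089 = 54.96 years.
Total proper time: τ_1 + 54.96 = 96.15, so τ_1 = 96.15 − 54.96 = 41.19 years.
γ_1 = 63.49/41.19 = 1.541; β = √(1 − 1/γ²) = √0.5791.

β = 0.761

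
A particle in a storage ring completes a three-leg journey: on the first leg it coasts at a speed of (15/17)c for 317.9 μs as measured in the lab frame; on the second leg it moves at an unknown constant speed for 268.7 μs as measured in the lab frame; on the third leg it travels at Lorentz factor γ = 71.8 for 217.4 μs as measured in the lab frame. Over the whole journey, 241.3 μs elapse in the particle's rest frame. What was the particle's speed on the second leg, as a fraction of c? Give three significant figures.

Leg 1: γ = 1/√(1 − (15/17)²) = 17/8 = 2.125; τ_1 = 317.9/2.125 = 149.6 μs.
Leg 2: speed unknown; τ_2 = 268.7/γ_2.
Leg 3: γ = 71.8; τ_3 = 217.4/71.80 = 3.028 μs.
Total proper time: 149.6 + τ_2 + 3.028 = 241.3, so τ_2 = 241.3 − 152.6 = 88.67 μs.
γ_2 = 268.7/88.67 = 3.030; β = √(1 − 1/γ²) = √0.8911.

β = 0.944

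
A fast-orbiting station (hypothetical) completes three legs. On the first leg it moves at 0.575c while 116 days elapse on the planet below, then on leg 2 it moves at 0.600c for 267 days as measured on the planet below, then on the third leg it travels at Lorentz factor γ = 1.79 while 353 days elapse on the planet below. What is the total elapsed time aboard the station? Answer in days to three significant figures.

Leg 1: γ = 1/√(1 − 0.575²) = 1/√0.6694 = 1.222; τ_1 = 116/1.222 = 94.91 days.
Leg 2: γ = 1/√(1 − 0.600²) = 5/4 = 1.250; τ_2 = 267/1.250 = 213.6 days.
Leg 3: γ = 1.79; τ_3 = 353/1.790 = 197.2 days.
Total: 94.91 + 213.6 + 197.2 days.

τ = 506 days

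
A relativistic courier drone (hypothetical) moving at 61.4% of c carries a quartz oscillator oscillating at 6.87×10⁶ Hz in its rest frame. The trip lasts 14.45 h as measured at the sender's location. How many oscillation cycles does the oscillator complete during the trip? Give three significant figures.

β = 0.614; γ = 1/√(1 − 0.614²) = 1/√0.6230 = 1.267
The oscillator's own cycle count is N = f × τ where τ is the proper time aboard the drone. τ = Δt/γ = 14.45/1.267 = 11.41 h = 4.106×10⁴ s.
N = 6.87×10⁶ × 4.106×10⁴ = 2.821×10¹¹.

N = 2.82×10¹¹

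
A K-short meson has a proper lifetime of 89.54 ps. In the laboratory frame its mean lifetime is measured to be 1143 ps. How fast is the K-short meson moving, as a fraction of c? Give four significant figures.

γ = Δt/τ₀ = 1143/89.54 = 12.77
β = √(1 − 1/γ²) = √(1 − 0.006137) = √0.9939

β = 0.9969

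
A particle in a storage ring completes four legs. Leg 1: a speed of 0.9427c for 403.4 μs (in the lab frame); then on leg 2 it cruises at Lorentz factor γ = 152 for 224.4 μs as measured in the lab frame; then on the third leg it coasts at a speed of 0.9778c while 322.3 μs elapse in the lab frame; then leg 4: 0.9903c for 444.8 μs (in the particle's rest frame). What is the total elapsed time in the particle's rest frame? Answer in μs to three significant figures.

Leg 1: γ = 1/√(1 − 0.9427²) = 1/√0.1113 = 2.997; τ_1 = 403.4/2.997 = 134.6 μs.
Leg 2: γ = 152; τ_2 = 224.4/152.0 = 1.476 μs.
Leg 3: γ = 1/√(1 − 0.9778²) = 1/√0.04391 = 4.772; τ_3 = 322.3/4.772 = 67.53 μs.
Leg 4: 444.8 μs is already measured in the particle's rest frame.
Total: 134.6 + 1.476 + 67.53 + 444.8 μs.

τ = 648 μs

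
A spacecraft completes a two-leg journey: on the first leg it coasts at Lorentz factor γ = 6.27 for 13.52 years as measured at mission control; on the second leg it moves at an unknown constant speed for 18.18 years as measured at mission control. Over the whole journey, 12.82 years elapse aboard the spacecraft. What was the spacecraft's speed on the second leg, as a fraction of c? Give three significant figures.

Leg 1: γ = 6.27; τ_1 = 13.52/6.270 = 2.156 years.
Leg 2: speed unknown; τ_2 = 18.18/γ_2.
Total proper time: 2.156 + τ_2 = 12.82, so τ_2 = 12.82 − 2.156 = 10.66 years.
γ_2 = 18.18/10.66 = 1.705; β = √(1 − 1/γ²) = √0.6559.

β = 0.810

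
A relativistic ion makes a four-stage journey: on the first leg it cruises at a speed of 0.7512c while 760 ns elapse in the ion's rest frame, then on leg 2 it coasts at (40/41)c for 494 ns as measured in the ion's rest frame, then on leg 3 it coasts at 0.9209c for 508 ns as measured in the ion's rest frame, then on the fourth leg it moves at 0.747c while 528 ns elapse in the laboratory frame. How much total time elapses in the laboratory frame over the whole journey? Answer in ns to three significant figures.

Leg 1: γ = 1/√(1 − 0.7512²) = 1/√0.4357 = 1.515; Δt_1 = 1.515 × 760 = 1151 ns.
Leg 2: γ = 1/√(1 − (40/41)²) = 41/9 ≈ 4.556; Δt_2 = 4.556 × 494 = 2250 ns.
Leg 3: γ = 1/√(1 − 0.9209²) = 1/√0.1519 = 2.565; Δt_3 = 2.565 × 508 = 1303 ns.
Leg 4: 528 ns is already measured in the laboratory frame.
Total: 1151 + 2250 + 1303 + 528.0 ns.

Δt = 5230 ns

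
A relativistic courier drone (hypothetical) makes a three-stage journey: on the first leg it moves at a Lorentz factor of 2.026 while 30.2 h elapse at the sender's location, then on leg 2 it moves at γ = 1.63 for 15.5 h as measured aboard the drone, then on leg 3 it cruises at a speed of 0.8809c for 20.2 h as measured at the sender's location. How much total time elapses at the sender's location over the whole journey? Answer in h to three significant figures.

Δt = 75.7 h

Leg 1: 30.2 h is already measured at the sender's location.
Leg 2: γ = 1.63; Δt_2 = 1.630 × 15.5 = 25.26 h.
Leg 3: 20.2 h is already measured at the sender's location.
Total: 30.20 + 25.26 + 20.20 h.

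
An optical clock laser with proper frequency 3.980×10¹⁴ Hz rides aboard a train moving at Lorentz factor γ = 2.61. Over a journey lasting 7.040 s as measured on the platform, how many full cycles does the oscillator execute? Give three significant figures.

N = 1.07×10¹⁵

γ = 2.61
The oscillator's own cycle count is N = f × τ where τ is the proper time on the train. τ = Δt/γ = 7.040/2.610 = 2.697 s = 2.697×10⁰ s.
N = 3.980×10¹⁴ × 2.697×10⁰ = 1.074×10¹⁵.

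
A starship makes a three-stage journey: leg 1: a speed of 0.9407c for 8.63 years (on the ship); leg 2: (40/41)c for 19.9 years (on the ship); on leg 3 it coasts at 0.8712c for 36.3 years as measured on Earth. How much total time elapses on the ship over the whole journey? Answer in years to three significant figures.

Leg 1: 8.63 years is already measured on the ship.
Leg 2: 19.9 years is already measured on the ship.
Leg 3: γ = 1/√(1 − 0.8712²) = 1/√0.2410 = 2.037; τ_3 = 36.3/2.037 = 17.82 years.
Total: 8.630 + 19.90 + 17.82 years.

τ = 46.4 years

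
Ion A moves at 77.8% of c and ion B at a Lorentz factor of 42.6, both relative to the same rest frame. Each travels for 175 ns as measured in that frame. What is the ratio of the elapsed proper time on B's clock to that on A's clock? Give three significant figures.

A: β = 0.778; γ = 1/√(1 − 0.778²) = 1/√0.3947 = 1.592. B: γ = 42.6.
τ_A/τ_B = γ_B/γ_A = 42.60/1.592 = 26.76, so τ_B/τ_A = 0.03736.

τ_B/τ_A = 0.0374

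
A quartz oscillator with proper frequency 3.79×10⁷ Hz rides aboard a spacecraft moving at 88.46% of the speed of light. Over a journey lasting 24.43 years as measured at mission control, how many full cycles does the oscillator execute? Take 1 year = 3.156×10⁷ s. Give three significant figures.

β = 0.8846; γ = 1/√(1 − 0.8846²) = 1/√0.2175 = 2.144
The oscillator's own cycle count is N = f × τ where τ is the proper time aboard the spacecraft. τ = Δt/γ = 24.43/2.144 = 11.39 years = 3.596×10⁸ s.
N = 3.79×10⁷ × 3.596×10⁸ = 1.363×10¹⁶.

N = 1.36×10¹⁶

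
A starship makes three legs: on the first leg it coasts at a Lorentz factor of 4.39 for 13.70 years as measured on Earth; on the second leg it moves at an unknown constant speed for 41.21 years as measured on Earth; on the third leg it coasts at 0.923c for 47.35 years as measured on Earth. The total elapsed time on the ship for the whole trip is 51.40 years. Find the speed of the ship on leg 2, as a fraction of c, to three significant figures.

Leg 1: γ = 4.39; τ_1 = 13.70/4.390 = 3.121 years.
Leg 2: speed unknown; τ_2 = 41.21/γ_2.
Leg 3: γ = 1/√(1 − 0.923²) = 1/√0.1481 = 2.599; τ_3 = 47.35/2.599 = 18.22 years.
Total proper time: 3.121 + τ_2 + 18.22 = 51.40, so τ_2 = 51.40 − 21.34 = 30.06 years.
γ_2 = 41.21/30.06 = 1.371; β = √(1 − 1/γ²) = √0.4680.

β = 0.684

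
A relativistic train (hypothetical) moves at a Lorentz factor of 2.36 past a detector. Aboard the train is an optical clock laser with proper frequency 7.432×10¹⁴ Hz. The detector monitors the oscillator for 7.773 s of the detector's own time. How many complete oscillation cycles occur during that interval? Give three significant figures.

N = 2.45×10¹⁵

γ = 2.36
During 7.773 s of lab time, the oscillator's proper time advances by τ = Δt/γ = 7.773/2.360 = 3.294 s = 3.294×10⁰ s.
N = f × τ = 7.432×10¹⁴ × 3.294×10⁰ = 2.448×10¹⁵.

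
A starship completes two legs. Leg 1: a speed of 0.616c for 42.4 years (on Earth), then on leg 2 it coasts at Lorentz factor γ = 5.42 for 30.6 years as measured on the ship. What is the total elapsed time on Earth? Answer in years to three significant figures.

Δt = 208 years

Leg 1: 42.4 years is already measured on Earth.
Leg 2: γ = 5.42; Δt_2 = 5.420 × 30.6 = 165.9 years.
Total: 42.40 + 165.9 years.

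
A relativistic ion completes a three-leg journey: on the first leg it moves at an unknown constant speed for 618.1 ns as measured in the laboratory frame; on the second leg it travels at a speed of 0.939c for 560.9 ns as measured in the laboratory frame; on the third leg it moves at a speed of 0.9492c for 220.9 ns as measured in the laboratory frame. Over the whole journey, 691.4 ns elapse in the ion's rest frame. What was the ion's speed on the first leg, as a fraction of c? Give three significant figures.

β = 0.720

Leg 1: speed unknown; τ_1 = 618.1/γ_1.
Leg 2: γ = 1/√(1 − 0.939²) = 1/√0.1183 = 2.908; τ_2 = 560.9/2.908 = 192.9 ns.
Leg 3: γ = 1/√(1 − 0.9492²) = 1/√0.09902 = 3.178; τ_3 = 220.9/3.178 = 69.51 ns.
Total proper time: τ_1 + 192.9 + 69.51 = 691.4, so τ_1 = 691.4 − 262.4 = 429.0 ns.
γ_1 = 618.1/429.0 = 1.441; β = √(1 − 1/γ²) = √0.5183.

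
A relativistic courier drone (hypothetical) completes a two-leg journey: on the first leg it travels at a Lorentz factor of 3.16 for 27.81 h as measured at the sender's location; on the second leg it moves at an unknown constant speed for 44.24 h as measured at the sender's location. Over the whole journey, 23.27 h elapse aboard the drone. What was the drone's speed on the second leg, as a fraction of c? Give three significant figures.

Leg 1: γ = 3.16; τ_1 = 27.81/3.160 = 8.801 h.
Leg 2: speed unknown; τ_2 = 44.24/γ_2.
Total proper time: 8.801 + τ_2 = 23.27, so τ_2 = 23.27 − 8.801 = 14.47 h.
γ_2 = 44.24/14.47 = 3.057; β = √(1 − 1/γ²) = √0.8930.

β = 0.945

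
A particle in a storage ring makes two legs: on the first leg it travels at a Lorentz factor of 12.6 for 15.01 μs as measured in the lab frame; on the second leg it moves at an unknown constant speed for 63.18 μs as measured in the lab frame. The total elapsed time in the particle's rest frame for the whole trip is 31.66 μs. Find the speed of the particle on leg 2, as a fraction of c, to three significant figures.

β = 0.876

Leg 1: γ = 12.6; τ_1 = 15.01/12.60 = 1.191 μs.
Leg 2: speed unknown; τ_2 = 63.18/γ_2.
Total proper time: 1.191 + τ_2 = 31.66, so τ_2 = 31.66 − 1.191 = 30.47 μs.
γ_2 = 63.18/30.47 = 2.074; β = √(1 − 1/γ²) = √0.7674.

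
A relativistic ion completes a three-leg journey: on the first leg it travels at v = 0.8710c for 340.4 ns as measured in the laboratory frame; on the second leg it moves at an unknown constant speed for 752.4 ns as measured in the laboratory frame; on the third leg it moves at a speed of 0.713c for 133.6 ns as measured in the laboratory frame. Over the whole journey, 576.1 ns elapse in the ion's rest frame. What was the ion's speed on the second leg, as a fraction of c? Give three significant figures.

Leg 1: γ = 1/√(1 − 0.8710²) = 1/√0.2414 = 2.035; τ_1 = 340.4/2.035 = 167.2 ns.
Leg 2: speed unknown; τ_2 = 752.4/γ_2.
Leg 3: γ = 1/√(1 − 0.713²) = 1/√0.4916 = 1.426; τ_3 = 133.6/1.426 = 93.68 ns.
Total proper time: 167.2 + τ_2 + 93.68 = 576.1, so τ_2 = 576.1 − 260.9 = 315.2 ns.
γ_2 = 752.4/315.2 = 2.387; β = √(1 − 1/γ²) = √0.8245.

β = 0.908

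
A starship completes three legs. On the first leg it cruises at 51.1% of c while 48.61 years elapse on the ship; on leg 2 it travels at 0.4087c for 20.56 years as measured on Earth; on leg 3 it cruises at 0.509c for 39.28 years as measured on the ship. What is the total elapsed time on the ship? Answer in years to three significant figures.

τ = 107 years

Leg 1: 48.61 years is already measured on the ship.
Leg 2: γ = 1/√(1 − 0.4087²) = 1/√0.8330 = 1.096; τ_2 = 20.56/1.096 = 18.76 years.
Leg 3: 39.28 years is already measured on the ship.
Total: 48.61 + 18.76 + 39.28 years.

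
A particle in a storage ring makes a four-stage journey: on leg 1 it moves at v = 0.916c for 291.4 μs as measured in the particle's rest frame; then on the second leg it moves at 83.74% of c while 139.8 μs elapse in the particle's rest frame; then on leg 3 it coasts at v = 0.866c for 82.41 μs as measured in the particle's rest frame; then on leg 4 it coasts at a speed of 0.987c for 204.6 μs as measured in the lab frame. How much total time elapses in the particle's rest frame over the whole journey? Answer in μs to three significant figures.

Leg 1: 291.4 μs is already measured in the particle's rest frame.
Leg 2: 139.8 μs is already measured in the particle's rest frame.
Leg 3: 82.41 μs is already measured in the particle's rest frame.
Leg 4: γ = 1/√(1 − 0.987²) = 1/√0.02583 = 6.222; τ_4 = 204.6/6.222 = 32.88 μs.
Total: 291.4 + 139.8 + 82.41 + 32.88 μs.

τ = 546 μs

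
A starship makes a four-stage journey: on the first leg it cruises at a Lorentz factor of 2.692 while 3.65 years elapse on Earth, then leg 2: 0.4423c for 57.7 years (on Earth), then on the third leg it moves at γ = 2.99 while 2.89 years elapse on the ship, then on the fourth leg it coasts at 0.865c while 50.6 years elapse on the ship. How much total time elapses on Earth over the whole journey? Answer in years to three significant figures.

Δt = 171 years

Leg 1: 3.65 years is already measured on Earth.
Leg 2: 57.7 years is already measured on Earth.
Leg 3: γ = 2.99; Δt_3 = 2.990 × 2.89 = 8.641 years.
Leg 4: γ = 1/√(1 − 0.865²) = 1/√0.2518 = 1.993; Δt_4 = 1.993 × 50.6 = 100.8 years.
Total: 3.650 + 57.70 + 8.641 + 100.8 years.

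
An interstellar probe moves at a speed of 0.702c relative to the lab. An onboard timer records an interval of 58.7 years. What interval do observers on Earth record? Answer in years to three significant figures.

γ = 1/√(1 − 0.702²) = 1/√0.5072 = 1.404
The interval measured aboard the probe is the proper time (both events occur at the same place in that frame); the lab-frame interval is Δt = γτ = 1.404 × 58.7 years.

Δt = 82.4 years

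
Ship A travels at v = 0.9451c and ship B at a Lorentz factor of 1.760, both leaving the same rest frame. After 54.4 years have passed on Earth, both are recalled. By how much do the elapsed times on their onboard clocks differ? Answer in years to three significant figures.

A: γ = 1/√(1 − 0.9451²) = 1/√0.1068 = 3.060; τ_A = 54.4/3.060 = 17.78 years.
B: γ = 1.760; τ_B = 54.4/1.760 = 30.91 years.

|τ_A − τ_B| = 13.1 years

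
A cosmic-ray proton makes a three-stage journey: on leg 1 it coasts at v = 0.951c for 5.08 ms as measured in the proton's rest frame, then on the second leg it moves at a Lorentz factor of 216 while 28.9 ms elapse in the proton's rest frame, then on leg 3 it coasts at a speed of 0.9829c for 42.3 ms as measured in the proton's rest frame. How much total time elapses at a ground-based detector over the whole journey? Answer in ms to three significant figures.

Leg 1: γ = 1/√(1 − 0.951²) = 1/√0.09560 = 3.234; Δt_1 = 3.234 × 5.08 = 16.43 ms.
Leg 2: γ = 216; Δt_2 = 216.0 × 28.9 = 6242 ms.
Leg 3: γ = 1/√(1 − 0.9829²) = 1/√0.03391 = 5.431; Δt_3 = 5.431 × 42.3 = 229.7 ms.
Total: 16.43 + 6242 + 229.7 ms.

Δt = 6490 ms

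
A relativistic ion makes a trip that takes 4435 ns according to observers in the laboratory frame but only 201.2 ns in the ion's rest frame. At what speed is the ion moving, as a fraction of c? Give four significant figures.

The proper time is measured in the ion's rest frame (both events occur at the ion's location); Δt is measured in the laboratory frame. γ = Δt/τ = 4435/201.2 = 22.04.
β = √(1 − 1/γ²) = √(1 − 0.002058) = √0.9979

v = 0.9990c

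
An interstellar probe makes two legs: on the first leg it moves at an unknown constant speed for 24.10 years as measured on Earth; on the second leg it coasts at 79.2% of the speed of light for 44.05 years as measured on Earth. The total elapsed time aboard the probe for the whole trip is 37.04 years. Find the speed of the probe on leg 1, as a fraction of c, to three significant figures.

Leg 1: speed unknown; τ_1 = 24.10/γ_1.
Leg 2: β = 0.792; γ = 1/√(1 − 0.792²) = 1/√0.3727 = 1.638; τ_2 = 44.05/1.638 = 26.89 years.
Total proper time: τ_1 + 26.89 = 37.04, so τ_1 = 37.04 − 26.89 = 10.15 years.
γ_1 = 24.10/10.15 = 2.375; β = √(1 − 1/γ²) = √0.8227.

β = 0.907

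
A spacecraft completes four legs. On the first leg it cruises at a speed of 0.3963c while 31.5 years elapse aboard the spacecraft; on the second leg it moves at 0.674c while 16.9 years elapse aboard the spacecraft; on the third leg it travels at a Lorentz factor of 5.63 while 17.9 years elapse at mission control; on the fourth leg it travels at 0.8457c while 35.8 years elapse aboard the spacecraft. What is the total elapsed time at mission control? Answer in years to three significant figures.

Leg 1: γ = 1/√(1 − 0.3963²) = 1/√0.8429 = 1.089; Δt_1 = 1.089 × 31.5 = 34.31 years.
Leg 2: γ = 1/√(1 − 0.674²) = 1/√0.5457 = 1.354; Δt_2 = 1.354 × 16.9 = 22.88 years.
Leg 3: 17.9 years is already measured at mission control.
Leg 4: γ = 1/√(1 − 0.8457²) = 1/√0.2848 = 1.874; Δt_4 = 1.874 × 35.8 = 67.08 years.
Total: 34.31 + 22.88 + 17.90 + 67.08 years.

Δt = 142 years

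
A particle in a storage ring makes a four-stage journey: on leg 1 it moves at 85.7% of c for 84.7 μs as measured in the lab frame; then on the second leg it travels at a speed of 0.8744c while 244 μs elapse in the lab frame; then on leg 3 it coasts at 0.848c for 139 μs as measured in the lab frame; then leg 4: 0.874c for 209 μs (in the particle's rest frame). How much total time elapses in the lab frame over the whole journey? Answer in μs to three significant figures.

Δt = 898 μs

Leg 1: 84.7 μs is already measured in the lab frame.
Leg 2: 244 μs is already measured in the lab frame.
Leg 3: 139 μs is already measured in the lab frame.
Leg 4: γ = 1/√(1 − 0.874²) = 1/√0.2361 = 2.058; Δt_4 = 2.058 × 209 = 430.1 μs.
Total: 84.70 + 244.0 + 139.0 + 430.1 μs.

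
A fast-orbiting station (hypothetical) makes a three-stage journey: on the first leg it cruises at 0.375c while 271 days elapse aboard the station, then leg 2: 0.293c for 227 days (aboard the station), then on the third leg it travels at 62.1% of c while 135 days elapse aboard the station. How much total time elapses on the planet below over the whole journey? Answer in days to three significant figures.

Δt = 702 days

Leg 1: γ = 1/√(1 − 0.375²) = 1/√0.8594 = 1.079; Δt_1 = 1.079 × 271 = 292.3 days.
Leg 2: γ = 1/√(1 − 0.293²) = 1/√0.9142 = 1.046; Δt_2 = 1.046 × 227 = 237.4 days.
Leg 3: β = 0.621; γ = 1/√(1 − 0.621²) = 1/√0.6144 = 1.276; Δt_3 = 1.276 × 135 = 172.2 days.
Total: 292.3 + 237.4 + 172.2 days.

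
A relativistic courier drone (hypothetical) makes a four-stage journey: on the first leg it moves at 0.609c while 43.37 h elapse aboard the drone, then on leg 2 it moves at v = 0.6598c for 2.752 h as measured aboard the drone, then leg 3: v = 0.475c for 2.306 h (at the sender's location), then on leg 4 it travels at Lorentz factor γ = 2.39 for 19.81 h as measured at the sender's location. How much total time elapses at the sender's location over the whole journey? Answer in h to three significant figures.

Leg 1: γ = 1/√(1 − 0.609²) = 1/√0.6291 = 1.261; Δt_1 = 1.261 × 43.37 = 54.68 h.
Leg 2: γ = 1/√(1 − 0.6598²) = 1/√0.5647 = 1.331; Δt_2 = 1.331 × 2.752 = 3.662 h.
Leg 3: 2.306 h is already measured at the sender's location.
Leg 4: 19.81 h is already measured at the sender's location.
Total: 54.68 + 3.662 + 2.306 + 19.81 h.

Δt = 80.5 h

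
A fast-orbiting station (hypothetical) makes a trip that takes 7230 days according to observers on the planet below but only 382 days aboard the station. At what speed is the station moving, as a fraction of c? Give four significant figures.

β = 0.9986

The proper time is measured aboard the station (both events occur at the station's location); Δt is measured on the planet below. γ = Δt/τ = 7230/382 = 18.93.
β = √(1 − 1/γ²) = √(1 − 0.002792) = √0.9972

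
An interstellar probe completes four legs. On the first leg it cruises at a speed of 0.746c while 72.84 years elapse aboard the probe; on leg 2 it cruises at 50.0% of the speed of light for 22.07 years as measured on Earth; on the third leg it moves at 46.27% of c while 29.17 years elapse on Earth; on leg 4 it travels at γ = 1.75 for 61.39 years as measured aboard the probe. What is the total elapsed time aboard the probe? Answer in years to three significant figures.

Leg 1: 72.84 years is already measured aboard the probe.
Leg 2: β = 0.500; γ = 1/√(1 − 0.500²) = 1/√0.7500 = 1.155; τ_2 = 22.07/1.155 = 19.11 years.
Leg 3: β = 0.4627; γ = 1/√(1 − 0.4627²) = 1/√0.7859 = 1.128; τ_3 = 29.17/1.128 = 25.86 years.
Leg 4: 61.39 years is already measured aboard the probe.
Total: 72.84 + 19.11 + 25.86 + 61.39 years.

τ = 179 years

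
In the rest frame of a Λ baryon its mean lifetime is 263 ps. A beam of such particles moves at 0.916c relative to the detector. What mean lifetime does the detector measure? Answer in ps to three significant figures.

Δt = 656 ps

γ = 1/√(1 − 0.916²) = 1/√0.1609 = 2.493
The rest-frame lifetime is the proper time; the lab measures the dilated interval Δt = γτ₀ = 2.493 × 263 ps.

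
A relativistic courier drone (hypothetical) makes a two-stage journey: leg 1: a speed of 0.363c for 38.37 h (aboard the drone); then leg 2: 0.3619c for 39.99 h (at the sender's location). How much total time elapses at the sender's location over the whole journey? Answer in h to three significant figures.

Δt = 81.2 h

Leg 1: γ = 1/√(1 − 0.363²) = 1/√0.8682 = 1.073; Δt_1 = 1.073 × 38.37 = 41.18 h.
Leg 2: 39.99 h is already measured at the sender's location.
Total: 41.18 + 39.99 h.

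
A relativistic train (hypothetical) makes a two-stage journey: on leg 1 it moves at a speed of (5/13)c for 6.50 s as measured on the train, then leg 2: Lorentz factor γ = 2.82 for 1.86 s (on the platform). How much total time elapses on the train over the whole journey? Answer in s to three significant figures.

Leg 1: 6.50 s is already measured on the train.
Leg 2: γ = 2.82; τ_2 = 1.86/2.820 = 0.6596 s.
Total: 6.500 + 0.6596 s.

τ = 7.16 s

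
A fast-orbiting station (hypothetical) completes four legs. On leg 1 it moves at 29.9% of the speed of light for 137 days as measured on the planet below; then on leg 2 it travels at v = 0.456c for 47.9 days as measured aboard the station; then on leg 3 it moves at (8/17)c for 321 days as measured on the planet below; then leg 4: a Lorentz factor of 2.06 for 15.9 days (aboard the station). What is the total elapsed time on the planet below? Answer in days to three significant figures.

Leg 1: 137 days is already measured on the planet below.
Leg 2: γ = 1/√(1 − 0.456²) = 1/√0.7921 = 1.124; Δt_2 = 1.124 × 47.9 = 53.82 days.
Leg 3: 321 days is already measured on the planet below.
Leg 4: γ = 2.06; Δt_4 = 2.060 × 15.9 = 32.75 days.
Total: 137.0 + 53.82 + 321.0 + 32.75 days.

Δt = 545 days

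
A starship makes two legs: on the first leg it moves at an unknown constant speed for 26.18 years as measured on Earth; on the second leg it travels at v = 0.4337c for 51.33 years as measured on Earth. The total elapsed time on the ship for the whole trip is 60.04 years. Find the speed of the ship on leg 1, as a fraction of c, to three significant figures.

Leg 1: speed unknown; τ_1 = 26.18/γ_1.
Leg 2: γ = 1/√(1 − 0.4337²) = 1/√0.8119 = 1.110; τ_2 = 51.33/1.110 = 46.25 years.
Total proper time: τ_1 + 46.25 = 60.04, so τ_1 = 60.04 − 46.25 = 13.79 years.
γ_1 = 26.18/13.79 = 1.899; β = √(1 − 1/γ²) = √0.7226.

β = 0.850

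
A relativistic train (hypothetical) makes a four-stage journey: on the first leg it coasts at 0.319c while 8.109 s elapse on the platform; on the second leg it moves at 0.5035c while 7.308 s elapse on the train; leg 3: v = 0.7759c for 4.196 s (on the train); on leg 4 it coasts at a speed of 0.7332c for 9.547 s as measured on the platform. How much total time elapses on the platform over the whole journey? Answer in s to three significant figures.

Leg 1: 8.109 s is already measured on the platform.
Leg 2: γ = 1/√(1 − 0.5035²) = 1/√0.7465 = 1.157; Δt_2 = 1.157 × 7.308 = 8.458 s.
Leg 3: γ = 1/√(1 − 0.7759²) = 1/√0.3980 = 1.585; Δt_3 = 1.585 × 4.196 = 6.651 s.
Leg 4: 9.547 s is already measured on the platform.
Total: 8.109 + 8.458 + 6.651 + 9.547 s.

Δt = 32.8 s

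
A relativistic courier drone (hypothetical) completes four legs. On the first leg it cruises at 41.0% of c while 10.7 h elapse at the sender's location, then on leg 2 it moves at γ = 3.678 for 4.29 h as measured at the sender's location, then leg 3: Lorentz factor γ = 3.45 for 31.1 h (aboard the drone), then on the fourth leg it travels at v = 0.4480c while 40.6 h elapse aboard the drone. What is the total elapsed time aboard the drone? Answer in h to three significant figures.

τ = 82.6 h

Leg 1: β = 0.410; γ = 1/√(1 − 0.410²) = 1/√0.8319 = 1.096; τ_1 = 10.7/1.096 = 9.759 h.
Leg 2: γ = 3.678; τ_2 = 4.29/3.678 = 1.166 h.
Leg 3: 31.1 h is already measured aboard the drone.
Leg 4: 40.6 h is already measured aboard the drone.
Total: 9.759 + 1.166 + 31.10 + 40.60 h.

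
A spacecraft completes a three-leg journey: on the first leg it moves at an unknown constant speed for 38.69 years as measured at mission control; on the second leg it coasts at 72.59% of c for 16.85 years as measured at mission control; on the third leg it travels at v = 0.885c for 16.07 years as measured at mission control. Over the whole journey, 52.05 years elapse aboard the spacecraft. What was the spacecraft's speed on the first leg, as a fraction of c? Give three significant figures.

β = 0.523

Leg 1: speed unknown; τ_1 = 38.69/γ_1.
Leg 2: β = 0.7259; γ = 1/√(1 − 0.7259²) = 1/√0.4731 = 1.454; τ_2 = 16.85/1.454 = 11.59 years.
Leg 3: γ = 1/√(1 − 0.885²) = 1/√0.2168 = 2.148; τ_3 = 16.07/2.148 = 7.482 years.
Total proper time: τ_1 + 11.59 + 7.482 = 52.05, so τ_1 = 52.05 − 19.07 = 32.98 years.
γ_1 = 38.69/32.98 = 1.173; β = √(1 − 1/γ²) = √0.2735.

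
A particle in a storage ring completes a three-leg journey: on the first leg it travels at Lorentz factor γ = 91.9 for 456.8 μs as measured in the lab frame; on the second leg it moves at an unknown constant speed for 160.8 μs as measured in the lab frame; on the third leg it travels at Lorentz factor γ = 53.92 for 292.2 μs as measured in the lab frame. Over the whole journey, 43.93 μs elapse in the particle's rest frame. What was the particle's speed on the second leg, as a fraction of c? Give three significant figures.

Leg 1: γ = 91.9; τ_1 = 456.8/91.90 = 4.971 μs.
Leg 2: speed unknown; τ_2 = 160.8/γ_2.
Leg 3: γ = 53.92; τ_3 = 292.2/53.92 = 5.419 μs.
Total proper time: 4.971 + τ_2 + 5.419 = 43.93, so τ_2 = 43.93 − 10.39 = 33.54 μs.
γ_2 = 160.8/33.54 = 4.794; β = √(1 − 1/γ²) = √0.9565.

β = 0.978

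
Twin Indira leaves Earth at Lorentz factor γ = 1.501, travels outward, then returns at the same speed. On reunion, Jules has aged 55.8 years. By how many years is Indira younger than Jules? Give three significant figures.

γ = 1.501
Indira's elapsed proper time: τ = 55.8/1.501 = 37.18 years.
Age gap = Δt − τ = 55.8 − 37.18 years.

Δt − τ = 18.6 years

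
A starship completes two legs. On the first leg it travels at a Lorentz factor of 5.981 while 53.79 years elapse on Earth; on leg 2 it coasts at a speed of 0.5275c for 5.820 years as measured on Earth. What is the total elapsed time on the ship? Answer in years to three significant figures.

Leg 1: γ = 5.981; τ_1 = 53.79/5.981 = 8.993 years.
Leg 2: γ = 1/√(1 − 0.5275²) = 1/√0.7217 = 1.177; τ_2 = 5.820/1.177 = 4.944 years.
Total: 8.993 + 4.944 years.

τ = 13.9 years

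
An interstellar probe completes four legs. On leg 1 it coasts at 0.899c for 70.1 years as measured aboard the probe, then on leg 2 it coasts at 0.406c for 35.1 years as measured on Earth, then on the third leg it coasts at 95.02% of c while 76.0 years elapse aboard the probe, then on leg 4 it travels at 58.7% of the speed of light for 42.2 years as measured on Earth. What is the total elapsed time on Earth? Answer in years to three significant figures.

Leg 1: γ = 1/√(1 − 0.899²) = 1/√0.1918 = 2.283; Δt_1 = 2.283 × 70.1 = 160.1 years.
Leg 2: 35.1 years is already measured on Earth.
Leg 3: β = 0.9502; γ = 1/√(1 − 0.9502²) = 1/√0.09712 = 3.209; Δt_3 = 3.209 × 76.0 = 243.9 years.
Leg 4: 42.2 years is already measured on Earth.
Total: 160.1 + 35.10 + 243.9 + 42.20 years.

Δt = 481 years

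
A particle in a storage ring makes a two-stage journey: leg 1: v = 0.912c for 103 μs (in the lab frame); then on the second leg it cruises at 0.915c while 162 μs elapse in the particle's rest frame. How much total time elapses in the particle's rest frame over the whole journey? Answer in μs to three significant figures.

τ = 204 μs

Leg 1: γ = 1/√(1 − 0.912²) = 1/√0.1683 = 2.438; τ_1 = 103/2.438 = 42.25 μs.
Leg 2: 162 μs is already measured in the particle's rest frame.
Total: 42.25 + 162.0 μs.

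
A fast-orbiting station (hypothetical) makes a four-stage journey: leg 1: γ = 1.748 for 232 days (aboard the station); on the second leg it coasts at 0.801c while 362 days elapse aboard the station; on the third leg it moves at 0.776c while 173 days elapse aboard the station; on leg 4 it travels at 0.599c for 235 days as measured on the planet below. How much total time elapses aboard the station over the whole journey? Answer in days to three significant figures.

τ = 955 days

Leg 1: 232 days is already measured aboard the station.
Leg 2: 362 days is already measured aboard the station.
Leg 3: 173 days is already measured aboard the station.
Leg 4: γ = 1/√(1 − 0.599²) = 1/√0.6412 = 1.249; τ_4 = 235/1.249 = 188.2 days.
Total: 232.0 + 362.0 + 173.0 + 188.2 days.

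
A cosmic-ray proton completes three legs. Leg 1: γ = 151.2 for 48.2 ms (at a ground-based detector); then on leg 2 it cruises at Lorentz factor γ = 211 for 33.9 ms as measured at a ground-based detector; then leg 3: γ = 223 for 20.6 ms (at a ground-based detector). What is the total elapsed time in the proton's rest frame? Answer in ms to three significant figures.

Leg 1: γ = 151.2; τ_1 = 48.2/151.2 = 0.3188 ms.
Leg 2: γ = 211; τ_2 = 33.9/211.0 = 0.1607 ms.
Leg 3: γ = 223; τ_3 = 20.6/223.0 = 0.09238 ms.
Total: 0.3188 + 0.1607 + 0.09238 ms.

τ = 0.572 ms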